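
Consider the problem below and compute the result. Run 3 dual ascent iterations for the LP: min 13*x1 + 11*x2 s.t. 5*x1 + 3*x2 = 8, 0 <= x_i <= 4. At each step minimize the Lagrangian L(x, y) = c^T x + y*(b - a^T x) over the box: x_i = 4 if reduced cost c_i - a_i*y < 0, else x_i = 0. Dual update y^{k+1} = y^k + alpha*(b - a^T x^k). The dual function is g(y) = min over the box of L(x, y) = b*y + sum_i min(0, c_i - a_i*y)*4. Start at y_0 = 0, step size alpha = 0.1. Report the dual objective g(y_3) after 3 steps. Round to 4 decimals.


Dual ascent for LP: min 13*x1 + 11*x2, 5*x1 + 3*x2 = 8, 0 <= x_i <= 4
Step 1: y^k = 0.0, reduced costs: (13.0, 11.0)
  x^k = (0.0, 0.0), subgradient = b - a^T x = 8.0
  y^{k+1} = 0.0 + 0.1*8.0 = 0.8
Step 2: y^k = 0.8, reduced costs: (9.0, 8.6)
  x^k = (0.0, 0.0), subgradient = b - a^T x = 8.0
  y^{k+1} = 0.8 + 0.1*8.0 = 1.6
Step 3: y^k = 1.6, reduced costs: (5.0, 6.2)
  x^k = (0.0, 0.0), subgradient = b - a^T x = 8.0
  y^{k+1} = 1.6 + 0.1*8.0 = 2.4
Dual objective at y_3 = 2.4: reduced costs (1.0, 3.8), box minimizer x = (0.0, 0.0)
g(y_3) = b*y + (c1 - a1*y)*x1 + (c2 - a2*y)*x2 = 8*2.4 + 1.0*0.0 + 3.8*0.0 = 19.2 + 0.0 + 0.0 = 19.2


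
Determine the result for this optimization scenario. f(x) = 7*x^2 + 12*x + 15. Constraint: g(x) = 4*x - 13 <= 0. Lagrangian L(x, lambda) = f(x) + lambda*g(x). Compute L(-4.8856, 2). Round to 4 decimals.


Step 1: Evaluate f(x).
f(-4.8856) = 7*(-4.8856)^2 + 12*(-4.8856) + 15 = 123.4564
Step 2: Evaluate g(x).
g(-4.8856) = 4*-4.8856 - 13 = -32.5424
Step 3: Compute Lagrangian.
L = 123.4564 + 2*-32.5424 = 58.3716


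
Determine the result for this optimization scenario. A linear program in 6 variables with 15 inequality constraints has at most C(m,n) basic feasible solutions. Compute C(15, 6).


Each vertex corresponds to some choice of n active constraints out of m, so the number of vertices is at most C(m, n) = m! / (n!(m-n)!).
m = 15, n = 6
Numerator: 15 * 14 * 13 * 12 * 11 * 10
Denominator: 6! = 720
C(15, 6) = 5005


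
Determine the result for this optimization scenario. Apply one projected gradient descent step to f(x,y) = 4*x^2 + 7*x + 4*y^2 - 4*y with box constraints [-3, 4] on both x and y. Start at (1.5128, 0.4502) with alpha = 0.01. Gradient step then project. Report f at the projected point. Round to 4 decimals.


Step 1: Compute gradient at (1.5128, 0.4502).
grad_x = 2*4*1.5128 + 7 = 19.1024
grad_y = 2*4*0.4502 - 4 = -0.3984
Step 2: Gradient step.
x_raw = 1.5128 - 0.01*19.1024 = 1.3218
y_raw = 0.4502 - 0.01*-0.3984 = 0.4542
Step 3: Project onto [-3, 4].
x_proj = clip(1.3218) = 1.3218
y_proj = clip(0.4542) = 0.4542
Step 4: Evaluate f.
f(1.3218, 0.4542) = 15.2492


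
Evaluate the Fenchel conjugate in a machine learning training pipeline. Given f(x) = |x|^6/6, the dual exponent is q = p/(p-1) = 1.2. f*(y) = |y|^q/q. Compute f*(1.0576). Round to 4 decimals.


The conjugate exponent q satisfies 1/p + 1/q = 1.
p = 6, so q = 6/(6 - 1) = 1.2
|y|^q = 1.0576^1.2 = 1.0695
f*(1.0576) = 1.0695 / 1.2 = 0.8913


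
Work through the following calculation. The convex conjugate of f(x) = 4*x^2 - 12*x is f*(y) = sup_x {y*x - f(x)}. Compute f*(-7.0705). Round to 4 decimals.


f*(y) = sup_x {y*x - a*x^2 - b*x} = sup_x {(y-b)*x - a*x^2}
FOC: (y - b) - 2a*x = 0 => x* = (y - b)/(2a)
x* = (-7.0705 + 12)/(2*4) = 0.6162
f*(-7.0705) = (y-b)^2/(4a) = (-7.0705 + 12)^2/(4*4)
= 24.3/16 = 1.5187


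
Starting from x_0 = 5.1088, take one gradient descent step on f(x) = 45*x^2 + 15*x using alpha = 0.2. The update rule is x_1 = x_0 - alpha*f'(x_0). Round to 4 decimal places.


We compute the gradient at x_0 and apply the update.
f'(x) = 90*x + 15
f'(5.1088) = 90*5.1088 + 15 = 474.792
x_1 = 5.1088 - 0.2*474.792 = -89.8496


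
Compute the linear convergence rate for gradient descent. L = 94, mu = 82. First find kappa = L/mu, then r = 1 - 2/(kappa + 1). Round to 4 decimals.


Step 1: Compute the condition number.
kappa = L/mu = 94/82 = 1.1463
Step 2: Compute the convergence rate.
r = 1 - 2/(kappa + 1) = 1 - 2*mu/(L + mu) = (L - mu)/(L + mu) = 12/176 = 0.0682


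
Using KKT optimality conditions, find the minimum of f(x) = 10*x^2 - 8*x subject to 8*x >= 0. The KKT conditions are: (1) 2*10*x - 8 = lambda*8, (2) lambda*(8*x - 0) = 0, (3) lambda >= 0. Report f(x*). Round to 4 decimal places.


Step 1: Try lambda = 0 (constraint inactive).
Stationarity: 2*10*x - 8 = 0
x* = 8/(2*10) = 0.4
Check constraint: 8*0.4 = 3.2 >= 0 -- satisfied.
Step 2: Compute optimal value.
f(x*) = 10*0.4^2 - 8*0.4 = -1.6


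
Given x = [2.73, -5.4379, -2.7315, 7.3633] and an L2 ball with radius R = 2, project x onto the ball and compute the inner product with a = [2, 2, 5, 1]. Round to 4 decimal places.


Step 1: Compute ||x|| (intermediates to 6 decimals).
||x|| = sqrt(2.73^2 + (-5.4379)^2 + (-2.7315)^2 + 7.3633^2) = 9.934935
Step 2: Project.
Since ||x|| > R, scale = R/||x|| = 2/9.934935 = 0.20131, proj(x) = scale * x
proj(x) = [0.549576, -1.094704, -0.549878, 1.482306]
Step 3: Dot product.
a^T * proj(x) = 2*0.549576 + 2*(-1.094704) + 5*(-0.549878) + 1*1.482306 = -2.3573


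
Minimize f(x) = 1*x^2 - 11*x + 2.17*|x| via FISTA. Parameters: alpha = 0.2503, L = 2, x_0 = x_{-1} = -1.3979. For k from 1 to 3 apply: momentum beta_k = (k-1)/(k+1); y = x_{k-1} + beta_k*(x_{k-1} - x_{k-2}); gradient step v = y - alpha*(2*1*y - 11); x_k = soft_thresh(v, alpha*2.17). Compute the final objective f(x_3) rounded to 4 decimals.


FISTA on f(x) = 1*x^2 - 11*x + 2.17*|x|
L = 2, alpha = 0.2503
Iteration 1: beta = 0.0, y = -1.3979 + 0.0*(-1.3979 + 1.3979) = -1.3979
  grad(y) = -13.7958, v = y - alpha*grad = 2.0552
  prox(v) = soft_thresh(2.0552, 0.5432) = 1.512
Iteration 2: beta = 0.3333, y = 1.512 + 0.3333*(1.512 + 1.3979) = 2.482
  grad(y) = -6.036, v = y - alpha*grad = 3.9928
  prox(v) = soft_thresh(3.9928, 0.5432) = 3.4497
Iteration 3: beta = 0.5, y = 3.4497 + 0.5*(3.4497 - 1.512) = 4.4185
  grad(y) = -2.163, v = y - alpha*grad = 4.9599
  prox(v) = soft_thresh(4.9599, 0.5432) = 4.4167
f(x_3) = 1*4.4167^2 - 11*4.4167 + 2.17*|4.4167| = -19.4922


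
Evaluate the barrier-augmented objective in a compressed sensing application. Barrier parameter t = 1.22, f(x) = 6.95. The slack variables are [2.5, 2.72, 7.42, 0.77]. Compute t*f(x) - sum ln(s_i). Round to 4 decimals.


Step 1: Compute log-barrier.
ln values: [0.9163, 1.0006, 2.0042, -0.2614]
phi = -(0.9163 + 1.0006 + 2.0042 - 0.2614) = -3.6597
Step 2: Compute augmented objective.
t*f(x) = 1.22*6.95 = 8.479
Total = 8.479 - 3.6597 = 4.8193


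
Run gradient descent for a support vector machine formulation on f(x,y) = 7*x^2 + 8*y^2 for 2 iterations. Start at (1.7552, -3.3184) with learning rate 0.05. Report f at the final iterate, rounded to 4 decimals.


Gradient descent on f(x,y) = 7*x^2 + 8*y^2.
Starting point: (1.7552, -3.3184), alpha = 0.05
Step 1: grad_x = 2*7*1.7552 = 24.5728, grad_y = 2*8*-3.3184 = -53.0944
  x_1 = 1.7552 - 0.05*24.5728 = 0.5266
  y_1 = -3.3184 - 0.05*-53.0944 = -0.6637
Step 2: grad_x = 2*7*0.5266 = 7.3718, grad_y = 2*8*-0.6637 = -10.6189
  x_2 = 0.5266 - 0.05*7.3718 = 0.158
  y_2 = -0.6637 - 0.05*-10.6189 = -0.1327
f(0.158, -0.1327) = 7*0.158^2 + 8*(-0.1327)^2 = 0.3156


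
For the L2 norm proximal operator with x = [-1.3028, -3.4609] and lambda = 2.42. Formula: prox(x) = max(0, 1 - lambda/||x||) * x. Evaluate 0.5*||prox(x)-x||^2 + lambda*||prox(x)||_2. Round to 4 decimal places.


Step 1: Compute ||x||.
||x|| = 3.698
Step 2: Compute scaling factor.
scale = max(0, 1 - 2.42/3.698) = 0.3456
Step 3: prox(x) = [-0.4502, -1.1961]
||prox(x)|| = 1.278
Step 4: Proximal objective.
0.5*||prox-x||^2 = 2.9282
lambda*||prox|| = 3.0928
Total = 6.0209


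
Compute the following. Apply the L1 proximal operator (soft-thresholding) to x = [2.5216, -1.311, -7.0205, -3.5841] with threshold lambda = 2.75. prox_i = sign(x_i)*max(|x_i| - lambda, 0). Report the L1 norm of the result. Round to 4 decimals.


Soft-thresholding with lambda = 2.75:
prox(2.5216) = sign(2.5216)*max(|2.5216| - 2.75, 0) = 0.0
prox(-1.311) = sign(-1.311)*max(|-1.311| - 2.75, 0) = 0.0
prox(-7.0205) = sign(-7.0205)*max(|-7.0205| - 2.75, 0) = -4.2705
prox(-3.5841) = sign(-3.5841)*max(|-3.5841| - 2.75, 0) = -0.8341
prox(x) = [0.0, 0.0, -4.2705, -0.8341]
||prox(x)||_1 = 0.0 + 0.0 + 4.2705 + 0.8341 = 5.1046


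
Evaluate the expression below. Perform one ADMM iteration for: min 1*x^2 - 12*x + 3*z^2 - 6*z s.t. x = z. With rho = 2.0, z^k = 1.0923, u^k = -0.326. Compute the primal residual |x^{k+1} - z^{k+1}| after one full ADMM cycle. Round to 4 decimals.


ADMM iteration with rho = 2.0, z^k = 1.0923, u^k = -0.326
Step 1: x-update.
Minimize 1*x^2 - 12*x + (2.0/2)*(x - 1.0923 - 0.326)^2
FOC: (2*1 + 2.0)*x = 12 + 2.0*(1.0923 + 0.326)
x^{k+1} = 3.7092
Step 2: z-update.
Minimize 3*z^2 - 6*z + (2.0/2)*(3.7092 - z - 0.326)^2
FOC: (2*3 + 2.0)*z = 6 + 2.0*(3.7092 - 0.326)
z^{k+1} = 1.5958
Step 3: u-update.
u^{k+1} = -0.326 + 3.7092 - 1.5958 = 1.7874
Step 4: Primal residual = |3.7092 - 1.5958| = 2.1134


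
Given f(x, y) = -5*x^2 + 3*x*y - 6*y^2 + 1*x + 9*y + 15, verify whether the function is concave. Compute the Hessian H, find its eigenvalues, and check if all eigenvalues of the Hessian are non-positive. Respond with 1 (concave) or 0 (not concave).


The Hessian of f(x,y) = -5*x^2 + 3*x*y - 6*y^2 + 1*x + 9*y + 15 is:
H = [[-10, 3], [3, -12]]
Trace = -10 - 12 = -22
Determinant = -10*-12 - (3)^2 = 111
Discriminant = (-22)^2 - 4*111 = 40.0
Eigenvalues: lambda_1 = -14.1623, lambda_2 = -7.8377
The function is concave.

1


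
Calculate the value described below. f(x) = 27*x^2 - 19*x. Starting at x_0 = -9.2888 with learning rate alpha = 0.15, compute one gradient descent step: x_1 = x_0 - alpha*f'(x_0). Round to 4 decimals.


We compute the gradient at x_0 and apply the update.
f'(x) = 54*x - 19
f'(-9.2888) = 54*-9.2888 - 19 = -520.5952
x_1 = -9.2888 - 0.15*-520.5952 = 68.8005


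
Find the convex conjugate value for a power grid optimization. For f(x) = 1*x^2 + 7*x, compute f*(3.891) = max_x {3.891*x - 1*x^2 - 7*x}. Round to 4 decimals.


f*(y) = sup_x {y*x - a*x^2 - b*x} = sup_x {(y-b)*x - a*x^2}
FOC: (y - b) - 2a*x = 0 => x* = (y - b)/(2a)
x* = (3.891 - 7)/(2*1) = -1.5545
f*(3.891) = (y-b)^2/(4a) = (3.891 - 7)^2/(4*1)
= 9.6659/4 = 2.4165


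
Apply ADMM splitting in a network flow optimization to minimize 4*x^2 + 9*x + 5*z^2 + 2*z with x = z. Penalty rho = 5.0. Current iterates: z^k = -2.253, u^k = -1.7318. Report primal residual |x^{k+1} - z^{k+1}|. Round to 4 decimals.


ADMM iteration with rho = 5.0, z^k = -2.253, u^k = -1.7318
Step 1: x-update.
Minimize 4*x^2 + 9*x + (5.0/2)*(x + 2.253 - 1.7318)^2
FOC: (2*4 + 5.0)*x = -9 + 5.0*(-2.253 + 1.7318)
x^{k+1} = -0.8928
Step 2: z-update.
Minimize 5*z^2 + 2*z + (5.0/2)*(-0.8928 - z - 1.7318)^2
FOC: (2*5 + 5.0)*z = -2 + 5.0*(-0.8928 - 1.7318)
z^{k+1} = -1.0082
Step 3: u-update.
u^{k+1} = -1.7318 - 0.8928 + 1.0082 = -1.6164
Step 4: Primal residual = |-0.8928 + 1.0082| = 0.1154


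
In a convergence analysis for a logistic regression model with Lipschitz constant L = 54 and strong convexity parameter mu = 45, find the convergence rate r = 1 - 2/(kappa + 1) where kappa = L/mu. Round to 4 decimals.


Step 1: Compute the condition number.
kappa = L/mu = 54/45 = 1.2
Step 2: Compute the convergence rate.
r = 1 - 2/(kappa + 1) = 1 - 2*mu/(L + mu) = (L - mu)/(L + mu) = 9/99 = 0.0909


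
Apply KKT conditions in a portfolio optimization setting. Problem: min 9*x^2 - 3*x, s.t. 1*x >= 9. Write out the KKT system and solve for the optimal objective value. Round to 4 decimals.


Step 1: Try lambda = 0 (constraint inactive).
x_unc = 3/(2*9) = 0.1667
Check: 1*0.1667 = 0.1667 < 9 -- violated!
Step 2: Constraint must be active: 1*x = 9
x* = 9/1 = 9.0
lambda = (2*9*9.0 - 3)/1 = 159.0
Step 3: Compute optimal value.
f(x*) = 9*9.0^2 - 3*9.0 = 702.0


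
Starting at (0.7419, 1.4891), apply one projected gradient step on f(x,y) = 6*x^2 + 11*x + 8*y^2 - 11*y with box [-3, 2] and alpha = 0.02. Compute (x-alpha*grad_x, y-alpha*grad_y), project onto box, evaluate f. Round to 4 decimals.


Step 1: Compute gradient at (0.7419, 1.4891).
grad_x = 2*6*0.7419 + 11 = 19.9028
grad_y = 2*8*1.4891 - 11 = 12.8256
Step 2: Gradient step.
x_raw = 0.7419 - 0.02*19.9028 = 0.3438
y_raw = 1.4891 - 0.02*12.8256 = 1.2326
Step 3: Project onto [-3, 2].
x_proj = clip(0.3438) = 0.3438
y_proj = clip(1.2326) = 1.2326
Step 4: Evaluate f.
f(0.3438, 1.2326) = 3.0874


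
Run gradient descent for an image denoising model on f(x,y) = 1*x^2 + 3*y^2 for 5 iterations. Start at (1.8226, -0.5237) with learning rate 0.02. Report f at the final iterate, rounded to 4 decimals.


Gradient descent on f(x,y) = 1*x^2 + 3*y^2.
Starting point: (1.8226, -0.5237), alpha = 0.02
Step 1: grad_x = 2*1*1.8226 = 3.6452, grad_y = 2*3*-0.5237 = -3.1422
  x_1 = 1.8226 - 0.02*3.6452 = 1.7497
  y_1 = -0.5237 - 0.02*-3.1422 = -0.4609
Step 2: grad_x = 2*1*1.7497 = 3.4994, grad_y = 2*3*-0.4609 = -2.7651
  x_2 = 1.7497 - 0.02*3.4994 = 1.6797
  y_2 = -0.4609 - 0.02*-2.7651 = -0.4056
Step 3: grad_x = 2*1*1.6797 = 3.3594, grad_y = 2*3*-0.4056 = -2.4333
  x_3 = 1.6797 - 0.02*3.3594 = 1.6125
  y_3 = -0.4056 - 0.02*-2.4333 = -0.3569
Step 4: grad_x = 2*1*1.6125 = 3.225, grad_y = 2*3*-0.3569 = -2.1413
  x_4 = 1.6125 - 0.02*3.225 = 1.548
  y_4 = -0.3569 - 0.02*-2.1413 = -0.3141
Step 5: grad_x = 2*1*1.548 = 3.096, grad_y = 2*3*-0.3141 = -1.8844
  x_5 = 1.548 - 0.02*3.096 = 1.4861
  y_5 = -0.3141 - 0.02*-1.8844 = -0.2764
f(1.4861, -0.2764) = 1*1.4861^2 + 3*(-0.2764)^2 = 2.4376


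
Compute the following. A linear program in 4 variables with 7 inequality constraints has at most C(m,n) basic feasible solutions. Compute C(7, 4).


Each vertex corresponds to some choice of n active constraints out of m, so the number of vertices is at most C(m, n) = m! / (n!(m-n)!).
m = 7, n = 4
Numerator: 7 * 6 * 5 * 4
Denominator: 4! = 24
C(7, 4) = 35


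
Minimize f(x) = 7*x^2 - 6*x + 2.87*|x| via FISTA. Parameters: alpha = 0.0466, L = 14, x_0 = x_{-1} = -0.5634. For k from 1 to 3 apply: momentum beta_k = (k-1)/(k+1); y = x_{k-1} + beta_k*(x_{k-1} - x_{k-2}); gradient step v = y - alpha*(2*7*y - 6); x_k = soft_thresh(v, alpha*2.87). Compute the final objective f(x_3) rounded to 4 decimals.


FISTA on f(x) = 7*x^2 - 6*x + 2.87*|x|
L = 14, alpha = 0.0466
Iteration 1: beta = 0.0, y = -0.5634 + 0.0*(-0.5634 + 0.5634) = -0.5634
  grad(y) = -13.8876, v = y - alpha*grad = 0.0838
  prox(v) = soft_thresh(0.0838, 0.1337) = 0.0
Iteration 2: beta = 0.3333, y = 0.0 + 0.3333*(0.0 + 0.5634) = 0.1878
  grad(y) = -3.3708, v = y - alpha*grad = 0.3449
  prox(v) = soft_thresh(0.3449, 0.1337) = 0.2111
Iteration 3: beta = 0.5, y = 0.2111 + 0.5*(0.2111 - 0.0) = 0.3167
  grad(y) = -1.5661, v = y - alpha*grad = 0.3897
  prox(v) = soft_thresh(0.3897, 0.1337) = 0.2559
f(x_3) = 7*0.2559^2 - 6*0.2559 + 2.87*|0.2559| = -0.3426


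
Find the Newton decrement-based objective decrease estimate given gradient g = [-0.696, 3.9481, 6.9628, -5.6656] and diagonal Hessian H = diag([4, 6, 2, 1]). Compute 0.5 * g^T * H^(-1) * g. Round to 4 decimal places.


Step 1: H is diagonal, so H^(-1) * g = [-0.174, 0.658, 3.4814, -5.6656].
Step 2: g^T H^(-1) g = sum_i g_i^2 / H_ii
  = (-0.696)^2/4 + (3.9481)^2/6 + (6.9628)^2/2 + (-5.6656)^2/1
  = 0.1211 + 2.5979 + 24.2403 + 32.099 = 59.0583
Step 3: Objective decrease = 0.5 * g^T H^(-1) g = 29.5292


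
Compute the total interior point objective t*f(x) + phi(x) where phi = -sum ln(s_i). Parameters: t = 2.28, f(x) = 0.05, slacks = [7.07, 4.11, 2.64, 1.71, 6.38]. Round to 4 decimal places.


Step 1: Compute log-barrier.
ln values: [1.9559, 1.4134, 0.9708, 0.5365, 1.8532]
phi = -(1.9559 + 1.4134 + 0.9708 + 0.5365 + 1.8532) = -6.7297
Step 2: Compute augmented objective.
t*f(x) = 2.28*0.05 = 0.114
Total = 0.114 - 6.7297 = -6.6157


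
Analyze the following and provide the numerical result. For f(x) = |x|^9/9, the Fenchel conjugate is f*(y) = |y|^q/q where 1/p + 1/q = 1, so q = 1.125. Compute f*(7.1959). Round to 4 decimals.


The conjugate exponent q satisfies 1/p + 1/q = 1.
p = 9, so q = 9/(9 - 1) = 1.125
|y|^q = 7.1959^1.125 = 9.2092
f*(7.1959) = 9.2092 / 1.125 = 8.1859


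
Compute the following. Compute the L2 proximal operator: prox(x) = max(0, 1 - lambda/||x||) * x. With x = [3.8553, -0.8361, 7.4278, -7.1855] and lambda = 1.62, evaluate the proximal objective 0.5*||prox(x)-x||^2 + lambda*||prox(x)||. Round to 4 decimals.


Step 1: Compute ||x||.
||x|| = 11.0619
Step 2: Compute scaling factor.
scale = max(0, 1 - 1.62/11.0619) = 0.8536
Step 3: prox(x) = [3.2907, -0.7137, 6.34, -6.1332]
||prox(x)|| = 9.4419
Step 4: Proximal objective.
0.5*||prox-x||^2 = 1.3122
lambda*||prox|| = 15.2959
Total = 16.6081


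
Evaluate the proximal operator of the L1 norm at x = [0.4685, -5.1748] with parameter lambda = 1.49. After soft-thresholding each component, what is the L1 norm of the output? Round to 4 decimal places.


Soft-thresholding with lambda = 1.49:
prox(0.4685) = sign(0.4685)*max(|0.4685| - 1.49, 0) = 0.0
prox(-5.1748) = sign(-5.1748)*max(|-5.1748| - 1.49, 0) = -3.6848
prox(x) = [0.0, -3.6848]
||prox(x)||_1 = 0.0 + 3.6848 = 3.6848


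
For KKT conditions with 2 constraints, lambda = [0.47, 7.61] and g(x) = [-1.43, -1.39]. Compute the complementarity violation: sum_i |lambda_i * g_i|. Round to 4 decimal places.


KKT complementary slackness check:
lambda_1 * g_1 = 0.47 * -1.43 = -0.6721
lambda_2 * g_2 = 7.61 * -1.39 = -10.5779
Total violation = 0.6721 + 10.5779 = 11.25


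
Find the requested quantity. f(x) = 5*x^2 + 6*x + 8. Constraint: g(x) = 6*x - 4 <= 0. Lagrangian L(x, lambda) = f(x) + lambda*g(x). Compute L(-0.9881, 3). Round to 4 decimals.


Step 1: Evaluate f(x).
f(-0.9881) = 5*(-0.9881)^2 + 6*(-0.9881) + 8 = 6.9531
Step 2: Evaluate g(x).
g(-0.9881) = 6*-0.9881 - 4 = -9.9286
Step 3: Compute Lagrangian.
L = 6.9531 + 3*-9.9286 = -22.8327


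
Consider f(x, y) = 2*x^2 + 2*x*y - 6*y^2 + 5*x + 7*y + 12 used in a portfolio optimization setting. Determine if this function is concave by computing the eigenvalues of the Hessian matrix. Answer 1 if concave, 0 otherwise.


The Hessian of f(x,y) = 2*x^2 + 2*x*y - 6*y^2 + 5*x + 7*y + 12 is:
H = [[4, 2], [2, -12]]
Trace = 4 - 12 = -8
Determinant = 4*-12 - (2)^2 = -52
Discriminant = (-8)^2 - 4*-52 = 272.0
Eigenvalues: lambda_1 = -12.2462, lambda_2 = 4.2462
The function is not concave.

0


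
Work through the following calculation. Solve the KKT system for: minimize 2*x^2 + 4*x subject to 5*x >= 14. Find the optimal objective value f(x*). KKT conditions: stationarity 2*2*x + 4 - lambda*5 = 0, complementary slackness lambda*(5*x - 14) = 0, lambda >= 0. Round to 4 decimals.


Step 1: Try lambda = 0 (constraint inactive).
x_unc = -4/(2*2) = -1.0
Check: 5*-1.0 = -5.0 < 14 -- violated!
Step 2: Constraint must be active: 5*x = 14
x* = 14/5 = 2.8
lambda = (2*2*2.8 + 4)/5 = 3.04
Step 3: Compute optimal value.
f(x*) = 2*2.8^2 + 4*2.8 = 26.88


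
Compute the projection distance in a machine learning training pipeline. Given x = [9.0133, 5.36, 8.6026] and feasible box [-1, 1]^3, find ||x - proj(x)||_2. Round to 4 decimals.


Project each component onto [-1, 1].
clip(9.0133) = 1.0, clip(5.36) = 1.0, clip(8.6026) = 1.0
Projection = [1.0, 1.0, 1.0]
Squared diffs: [64.213, 19.0096, 57.7995]
Distance = sqrt(141.0221) = 11.8753


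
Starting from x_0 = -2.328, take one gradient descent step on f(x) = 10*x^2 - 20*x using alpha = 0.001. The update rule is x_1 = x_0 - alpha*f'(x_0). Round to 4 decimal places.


We compute the gradient at x_0 and apply the update.
f'(x) = 20*x - 20
f'(-2.328) = 20*-2.328 - 20 = -66.56
x_1 = -2.328 - 0.001*-66.56 = -2.2614


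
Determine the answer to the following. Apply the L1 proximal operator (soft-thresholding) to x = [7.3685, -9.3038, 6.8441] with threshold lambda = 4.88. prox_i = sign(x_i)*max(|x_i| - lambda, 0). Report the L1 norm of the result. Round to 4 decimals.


Soft-thresholding with lambda = 4.88:
prox(7.3685) = sign(7.3685)*max(|7.3685| - 4.88, 0) = 2.4885
prox(-9.3038) = sign(-9.3038)*max(|-9.3038| - 4.88, 0) = -4.4238
prox(6.8441) = sign(6.8441)*max(|6.8441| - 4.88, 0) = 1.9641
prox(x) = [2.4885, -4.4238, 1.9641]
||prox(x)||_1 = 2.4885 + 4.4238 + 1.9641 = 8.8764


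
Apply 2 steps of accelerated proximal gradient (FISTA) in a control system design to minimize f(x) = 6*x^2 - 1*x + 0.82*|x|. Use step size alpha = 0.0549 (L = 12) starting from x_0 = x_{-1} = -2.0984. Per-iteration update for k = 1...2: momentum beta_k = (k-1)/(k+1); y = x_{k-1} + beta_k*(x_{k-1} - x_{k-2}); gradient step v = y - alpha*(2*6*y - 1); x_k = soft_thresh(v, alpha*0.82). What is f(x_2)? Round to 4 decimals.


FISTA on f(x) = 6*x^2 - 1*x + 0.82*|x|
L = 12, alpha = 0.0549
Iteration 1: beta = 0.0, y = -2.0984 + 0.0*(-2.0984 + 2.0984) = -2.0984
  grad(y) = -26.1808, v = y - alpha*grad = -0.6611
  prox(v) = soft_thresh(-0.6611, 0.045) = -0.6161
Iteration 2: beta = 0.3333, y = -0.6161 + 0.3333*(-0.6161 + 2.0984) = -0.1219
  grad(y) = -2.4633, v = y - alpha*grad = 0.0133
  prox(v) = soft_thresh(0.0133, 0.045) = 0.0
f(x_2) = 6*0.0^2 - 1*0.0 + 0.82*|0.0| = 0.0


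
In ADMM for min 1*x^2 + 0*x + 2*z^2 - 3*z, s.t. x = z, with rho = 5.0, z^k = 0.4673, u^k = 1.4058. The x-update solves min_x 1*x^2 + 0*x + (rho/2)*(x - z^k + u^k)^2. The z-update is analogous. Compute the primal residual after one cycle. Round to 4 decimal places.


ADMM iteration with rho = 5.0, z^k = 0.4673, u^k = 1.4058
Step 1: x-update.
Minimize 1*x^2 + 0*x + (5.0/2)*(x - 0.4673 + 1.4058)^2
FOC: (2*1 + 5.0)*x = 0 + 5.0*(0.4673 - 1.4058)
x^{k+1} = -0.6704
Step 2: z-update.
Minimize 2*z^2 - 3*z + (5.0/2)*(-0.6704 - z + 1.4058)^2
FOC: (2*2 + 5.0)*z = 3 + 5.0*(-0.6704 + 1.4058)
z^{k+1} = 0.7419
Step 3: u-update.
u^{k+1} = 1.4058 - 0.6704 - 0.7419 = -0.0065
Step 4: Primal residual = |-0.6704 - 0.7419| = 1.4123


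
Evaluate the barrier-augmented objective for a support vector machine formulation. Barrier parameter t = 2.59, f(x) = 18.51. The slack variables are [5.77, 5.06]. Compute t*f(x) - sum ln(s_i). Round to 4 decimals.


Step 1: Compute log-barrier.
ln values: [1.7527, 1.6214]
phi = -(1.7527 + 1.6214) = -3.374
Step 2: Compute augmented objective.
t*f(x) = 2.59*18.51 = 47.9409
Total = 47.9409 - 3.374 = 44.5669


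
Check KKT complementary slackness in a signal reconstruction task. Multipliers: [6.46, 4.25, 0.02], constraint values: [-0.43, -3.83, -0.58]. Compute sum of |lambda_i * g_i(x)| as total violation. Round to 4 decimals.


KKT complementary slackness check:
lambda_1 * g_1 = 6.46 * -0.43 = -2.7778
lambda_2 * g_2 = 4.25 * -3.83 = -16.2775
lambda_3 * g_3 = 0.02 * -0.58 = -0.0116
Total violation = 2.7778 + 16.2775 + 0.0116 = 19.0669


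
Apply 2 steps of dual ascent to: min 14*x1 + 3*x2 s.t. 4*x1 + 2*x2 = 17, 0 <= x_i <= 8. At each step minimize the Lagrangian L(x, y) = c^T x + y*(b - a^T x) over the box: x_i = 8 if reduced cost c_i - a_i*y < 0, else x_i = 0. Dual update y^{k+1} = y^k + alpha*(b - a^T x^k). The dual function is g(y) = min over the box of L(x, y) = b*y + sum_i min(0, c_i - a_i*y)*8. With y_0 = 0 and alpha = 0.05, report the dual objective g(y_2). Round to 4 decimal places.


Dual ascent for LP: min 14*x1 + 3*x2, 4*x1 + 2*x2 = 17, 0 <= x_i <= 8
Step 1: y^k = 0.0, reduced costs: (14.0, 3.0)
  x^k = (0.0, 0.0), subgradient = b - a^T x = 17.0
  y^{k+1} = 0.0 + 0.05*17.0 = 0.85
Step 2: y^k = 0.85, reduced costs: (10.6, 1.3)
  x^k = (0.0, 0.0), subgradient = b - a^T x = 17.0
  y^{k+1} = 0.85 + 0.05*17.0 = 1.7
Dual objective at y_2 = 1.7: reduced costs (7.2, -0.4), box minimizer x = (0.0, 8.0)
g(y_2) = b*y + (c1 - a1*y)*x1 + (c2 - a2*y)*x2 = 17*1.7 + 7.2*0.0 + (-0.4)*8.0 = 28.9 + 0.0 - 3.2 = 25.7


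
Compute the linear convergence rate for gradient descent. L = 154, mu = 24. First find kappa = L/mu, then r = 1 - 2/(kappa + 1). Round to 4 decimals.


Step 1: Compute the condition number.
kappa = L/mu = 154/24 = 6.4167
Step 2: Compute the convergence rate.
r = 1 - 2/(kappa + 1) = 1 - 2*mu/(L + mu) = (L - mu)/(L + mu) = 130/178 = 0.7303


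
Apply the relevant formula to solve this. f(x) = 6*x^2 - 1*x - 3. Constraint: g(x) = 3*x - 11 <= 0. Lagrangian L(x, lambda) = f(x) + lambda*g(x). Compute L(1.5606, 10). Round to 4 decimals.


Step 1: Evaluate f(x).
f(1.5606) = 6*1.5606^2 - 1*1.5606 - 3 = 10.0522
Step 2: Evaluate g(x).
g(1.5606) = 3*1.5606 - 11 = -6.3182
Step 3: Compute Lagrangian.
L = 10.0522 + 10*-6.3182 = -53.1298


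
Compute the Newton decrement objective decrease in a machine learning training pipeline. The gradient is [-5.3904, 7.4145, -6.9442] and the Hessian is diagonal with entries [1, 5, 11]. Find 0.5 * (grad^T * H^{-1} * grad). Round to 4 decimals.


Step 1: H is diagonal, so H^(-1) * g = [-5.3904, 1.4829, -0.6313].
Step 2: g^T H^(-1) g = sum_i g_i^2 / H_ii
  = (-5.3904)^2/1 + (7.4145)^2/5 + (-6.9442)^2/11
  = 29.0564 + 10.995 + 4.3838 = 44.4352
Step 3: Objective decrease = 0.5 * g^T H^(-1) g = 22.2176


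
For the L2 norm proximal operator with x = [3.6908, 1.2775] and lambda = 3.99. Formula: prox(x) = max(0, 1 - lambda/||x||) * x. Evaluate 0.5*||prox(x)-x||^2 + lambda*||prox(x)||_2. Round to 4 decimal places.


Step 1: Compute ||x||.
||x|| = 3.9056
Step 2: Compute scaling factor.
scale = max(0, 1 - 3.99/3.9056) = 0.0
Step 3: prox(x) = [0.0, 0.0]
||prox(x)|| = 0.0
Step 4: Proximal objective.
0.5*||prox-x||^2 = 7.627
lambda*||prox|| = 0.0
Total = 7.627


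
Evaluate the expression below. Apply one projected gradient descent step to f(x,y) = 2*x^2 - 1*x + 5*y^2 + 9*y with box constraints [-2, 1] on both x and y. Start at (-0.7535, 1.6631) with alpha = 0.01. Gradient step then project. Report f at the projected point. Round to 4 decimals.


Step 1: Compute gradient at (-0.7535, 1.6631).
grad_x = 2*2*-0.7535 - 1 = -4.014
grad_y = 2*5*1.6631 + 9 = 25.631
Step 2: Gradient step.
x_raw = -0.7535 - 0.01*-4.014 = -0.7134
y_raw = 1.6631 - 0.01*25.631 = 1.4068
Step 3: Project onto [-2, 1].
x_proj = clip(-0.7134) = -0.7134
y_proj = clip(1.4068) = 1.0
Step 4: Evaluate f.
f(-0.7134, 1.0) = 15.7311


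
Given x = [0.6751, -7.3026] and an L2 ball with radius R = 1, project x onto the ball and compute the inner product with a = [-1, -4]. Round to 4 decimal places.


Step 1: Compute ||x|| (intermediates to 6 decimals).
||x|| = sqrt(0.6751^2 + (-7.3026)^2) = 7.333739
Step 2: Project.
Since ||x|| > R, scale = R/||x|| = 1/7.333739 = 0.136356, proj(x) = scale * x
proj(x) = [0.092054, -0.995753]
Step 3: Dot product.
a^T * proj(x) = -1*0.092054 - 4*(-0.995753) = 3.891


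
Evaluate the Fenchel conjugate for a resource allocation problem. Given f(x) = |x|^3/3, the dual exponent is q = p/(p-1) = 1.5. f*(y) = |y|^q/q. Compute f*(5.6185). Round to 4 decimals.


The conjugate exponent q satisfies 1/p + 1/q = 1.
p = 3, so q = 3/(3 - 1) = 1.5
|y|^q = 5.6185^1.5 = 13.3177
f*(5.6185) = 13.3177 / 1.5 = 8.8785


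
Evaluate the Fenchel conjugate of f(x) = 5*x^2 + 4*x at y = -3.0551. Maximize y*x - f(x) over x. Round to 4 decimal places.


f*(y) = sup_x {y*x - a*x^2 - b*x} = sup_x {(y-b)*x - a*x^2}
FOC: (y - b) - 2a*x = 0 => x* = (y - b)/(2a)
x* = (-3.0551 - 4)/(2*5) = -0.7055
f*(-3.0551) = (y-b)^2/(4a) = (-3.0551 - 4)^2/(4*5)
= 49.7744/20 = 2.4887


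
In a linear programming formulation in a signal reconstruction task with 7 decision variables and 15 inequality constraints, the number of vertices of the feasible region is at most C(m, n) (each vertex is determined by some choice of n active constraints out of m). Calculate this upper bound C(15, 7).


Each vertex corresponds to some choice of n active constraints out of m, so the number of vertices is at most C(m, n) = m! / (n!(m-n)!).
m = 15, n = 7
Numerator: 15 * 14 * 13 * 12 * 11 * 10 * 9
Denominator: 7! = 5040
C(15, 7) = 6435


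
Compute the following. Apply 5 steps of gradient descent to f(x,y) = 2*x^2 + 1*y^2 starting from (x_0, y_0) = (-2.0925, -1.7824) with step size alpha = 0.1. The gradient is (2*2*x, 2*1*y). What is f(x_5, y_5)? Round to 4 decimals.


Gradient descent on f(x,y) = 2*x^2 + 1*y^2.
Starting point: (-2.0925, -1.7824), alpha = 0.1
Step 1: grad_x = 2*2*-2.0925 = -8.37, grad_y = 2*1*-1.7824 = -3.5648
  x_1 = -2.0925 - 0.1*-8.37 = -1.2555
  y_1 = -1.7824 - 0.1*-3.5648 = -1.4259
Step 2: grad_x = 2*2*-1.2555 = -5.022, grad_y = 2*1*-1.4259 = -2.8518
  x_2 = -1.2555 - 0.1*-5.022 = -0.7533
  y_2 = -1.4259 - 0.1*-2.8518 = -1.1407
Step 3: grad_x = 2*2*-0.7533 = -3.0132, grad_y = 2*1*-1.1407 = -2.2815
  x_3 = -0.7533 - 0.1*-3.0132 = -0.452
  y_3 = -1.1407 - 0.1*-2.2815 = -0.9126
Step 4: grad_x = 2*2*-0.452 = -1.8079, grad_y = 2*1*-0.9126 = -1.8252
  x_4 = -0.452 - 0.1*-1.8079 = -0.2712
  y_4 = -0.9126 - 0.1*-1.8252 = -0.7301
Step 5: grad_x = 2*2*-0.2712 = -1.0848, grad_y = 2*1*-0.7301 = -1.4601
  x_5 = -0.2712 - 0.1*-1.0848 = -0.1627
  y_5 = -0.7301 - 0.1*-1.4601 = -0.5841
f(-0.1627, -0.5841) = 2*(-0.1627)^2 + 1*(-0.5841)^2 = 0.3941


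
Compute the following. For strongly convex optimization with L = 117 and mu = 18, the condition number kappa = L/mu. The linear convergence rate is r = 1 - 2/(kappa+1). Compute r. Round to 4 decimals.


Step 1: Compute the condition number.
kappa = L/mu = 117/18 = 6.5
Step 2: Compute the convergence rate.
r = 1 - 2/(kappa + 1) = 1 - 2*mu/(L + mu) = (L - mu)/(L + mu) = 99/135 = 0.7333


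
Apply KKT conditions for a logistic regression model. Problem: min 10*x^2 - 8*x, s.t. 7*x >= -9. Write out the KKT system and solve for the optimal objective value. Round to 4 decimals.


Step 1: Try lambda = 0 (constraint inactive).
Stationarity: 2*10*x - 8 = 0
x* = 8/(2*10) = 0.4
Check constraint: 7*0.4 = 2.8 >= -9 -- satisfied.
Step 2: Compute optimal value.
f(x*) = 10*0.4^2 - 8*0.4 = -1.6


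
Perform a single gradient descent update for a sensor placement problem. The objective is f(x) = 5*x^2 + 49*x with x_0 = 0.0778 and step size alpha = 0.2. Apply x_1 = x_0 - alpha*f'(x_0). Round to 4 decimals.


We compute the gradient at x_0 and apply the update.
f'(x) = 10*x + 49
f'(0.0778) = 10*0.0778 + 49 = 49.778
x_1 = 0.0778 - 0.2*49.778 = -9.8778


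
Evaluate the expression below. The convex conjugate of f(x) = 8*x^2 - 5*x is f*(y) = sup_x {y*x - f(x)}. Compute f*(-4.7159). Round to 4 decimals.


f*(y) = sup_x {y*x - a*x^2 - b*x} = sup_x {(y-b)*x - a*x^2}
FOC: (y - b) - 2a*x = 0 => x* = (y - b)/(2a)
x* = (-4.7159 + 5)/(2*8) = 0.0178
f*(-4.7159) = (y-b)^2/(4a) = (-4.7159 + 5)^2/(4*8)
= 0.0807/32 = 0.0025


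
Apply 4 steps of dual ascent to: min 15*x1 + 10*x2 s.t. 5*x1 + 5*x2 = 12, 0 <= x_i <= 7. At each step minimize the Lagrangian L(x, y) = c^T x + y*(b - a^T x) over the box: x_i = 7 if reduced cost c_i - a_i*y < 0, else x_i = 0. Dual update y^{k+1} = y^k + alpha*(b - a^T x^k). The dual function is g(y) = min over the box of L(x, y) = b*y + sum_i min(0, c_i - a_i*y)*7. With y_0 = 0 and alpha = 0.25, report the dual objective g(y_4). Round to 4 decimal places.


Dual ascent for LP: min 15*x1 + 10*x2, 5*x1 + 5*x2 = 12, 0 <= x_i <= 7
Step 1: y^k = 0.0, reduced costs: (15.0, 10.0)
  x^k = (0.0, 0.0), subgradient = b - a^T x = 12.0
  y^{k+1} = 0.0 + 0.25*12.0 = 3.0
Step 2: y^k = 3.0, reduced costs: (0.0, -5.0)
  x^k = (0.0, 7.0), subgradient = b - a^T x = -23.0
  y^{k+1} = 3.0 + 0.25*-23.0 = -2.75
Step 3: y^k = -2.75, reduced costs: (28.75, 23.75)
  x^k = (0.0, 0.0), subgradient = b - a^T x = 12.0
  y^{k+1} = -2.75 + 0.25*12.0 = 0.25
Step 4: y^k = 0.25, reduced costs: (13.75, 8.75)
  x^k = (0.0, 0.0), subgradient = b - a^T x = 12.0
  y^{k+1} = 0.25 + 0.25*12.0 = 3.25
Dual objective at y_4 = 3.25: reduced costs (-1.25, -6.25), box minimizer x = (7.0, 7.0)
g(y_4) = b*y + (c1 - a1*y)*x1 + (c2 - a2*y)*x2 = 12*3.25 + (-1.25)*7.0 + (-6.25)*7.0 = 39.0 - 8.75 - 43.75 = -13.5


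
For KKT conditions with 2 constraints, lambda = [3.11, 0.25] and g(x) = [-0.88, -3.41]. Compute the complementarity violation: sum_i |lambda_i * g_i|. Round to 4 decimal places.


KKT complementary slackness check:
lambda_1 * g_1 = 3.11 * -0.88 = -2.7368
lambda_2 * g_2 = 0.25 * -3.41 = -0.8525
Total violation = 2.7368 + 0.8525 = 3.5893


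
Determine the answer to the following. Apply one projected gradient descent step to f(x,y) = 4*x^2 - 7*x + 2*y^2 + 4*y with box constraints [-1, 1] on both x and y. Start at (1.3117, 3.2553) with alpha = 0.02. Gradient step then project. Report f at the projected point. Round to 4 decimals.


Step 1: Compute gradient at (1.3117, 3.2553).
grad_x = 2*4*1.3117 - 7 = 3.4936
grad_y = 2*2*3.2553 + 4 = 17.0212
Step 2: Gradient step.
x_raw = 1.3117 - 0.02*3.4936 = 1.2418
y_raw = 3.2553 - 0.02*17.0212 = 2.9149
Step 3: Project onto [-1, 1].
x_proj = clip(1.2418) = 1.0
y_proj = clip(2.9149) = 1.0
Step 4: Evaluate f.
f(1.0, 1.0) = 3.0


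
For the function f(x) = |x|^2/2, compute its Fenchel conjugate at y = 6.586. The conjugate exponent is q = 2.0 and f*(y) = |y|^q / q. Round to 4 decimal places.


The conjugate exponent q satisfies 1/p + 1/q = 1.
p = 2, so q = 2/(2 - 1) = 2.0
|y|^q = 6.586^2.0 = 43.3754
f*(6.586) = 43.3754 / 2.0 = 21.6877


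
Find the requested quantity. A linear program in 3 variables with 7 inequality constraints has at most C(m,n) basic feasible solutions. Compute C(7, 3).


Each vertex corresponds to some choice of n active constraints out of m, so the number of vertices is at most C(m, n) = m! / (n!(m-n)!).
m = 7, n = 3
Numerator: 7 * 6 * 5
Denominator: 3! = 6
C(7, 3) = 35


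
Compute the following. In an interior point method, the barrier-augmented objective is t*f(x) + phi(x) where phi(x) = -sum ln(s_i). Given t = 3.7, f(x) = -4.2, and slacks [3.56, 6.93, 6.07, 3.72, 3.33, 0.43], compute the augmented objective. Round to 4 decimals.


Step 1: Compute log-barrier.
ln values: [1.2698, 1.9359, 1.8034, 1.3137, 1.203, -0.844]
phi = -(1.2698 + 1.9359 + 1.8034 + 1.3137 + 1.203 - 0.844) = -6.6817
Step 2: Compute augmented objective.
t*f(x) = 3.7*-4.2 = -15.54
Total = -15.54 - 6.6817 = -22.2217


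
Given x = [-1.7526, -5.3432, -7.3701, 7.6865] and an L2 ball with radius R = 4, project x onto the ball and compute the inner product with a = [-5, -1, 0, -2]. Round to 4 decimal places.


Step 1: Compute ||x|| (intermediates to 6 decimals).
||x|| = sqrt((-1.7526)^2 + (-5.3432)^2 + (-7.3701)^2 + 7.6865^2) = 12.04251
Step 2: Project.
Since ||x|| > R, scale = R/||x|| = 4/12.04251 = 0.332157, proj(x) = scale * x
proj(x) = [-0.582138, -1.774781, -2.44803, 2.553125]
Step 3: Dot product.
a^T * proj(x) = -5*(-0.582138) - 1*(-1.774781) + 0*(-2.44803) - 2*2.553125 = -0.4208


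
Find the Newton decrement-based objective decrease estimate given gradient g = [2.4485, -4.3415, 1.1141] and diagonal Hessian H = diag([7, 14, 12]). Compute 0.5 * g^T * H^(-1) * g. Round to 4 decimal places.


Step 1: H is diagonal, so H^(-1) * g = [0.3498, -0.3101, 0.0928].
Step 2: g^T H^(-1) g = sum_i g_i^2 / H_ii
  = (2.4485)^2/7 + (-4.3415)^2/14 + (1.1141)^2/12
  = 0.8565 + 1.3463 + 0.1034 = 2.3062
Step 3: Objective decrease = 0.5 * g^T H^(-1) g = 1.1531


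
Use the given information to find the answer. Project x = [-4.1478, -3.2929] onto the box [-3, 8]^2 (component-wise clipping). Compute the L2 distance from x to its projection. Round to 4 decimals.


Project each component onto [-3, 8].
clip(-4.1478) = -3.0, clip(-3.2929) = -3.0
Projection = [-3.0, -3.0]
Squared diffs: [1.3174, 0.0858]
Distance = sqrt(1.4032) = 1.1846


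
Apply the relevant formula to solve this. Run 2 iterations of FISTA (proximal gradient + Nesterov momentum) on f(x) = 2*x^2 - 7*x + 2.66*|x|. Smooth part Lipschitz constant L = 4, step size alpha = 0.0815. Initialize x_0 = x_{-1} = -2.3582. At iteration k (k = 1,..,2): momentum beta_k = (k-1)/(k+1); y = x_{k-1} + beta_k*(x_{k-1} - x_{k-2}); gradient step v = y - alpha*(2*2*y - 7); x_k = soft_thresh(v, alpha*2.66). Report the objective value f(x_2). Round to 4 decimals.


FISTA on f(x) = 2*x^2 - 7*x + 2.66*|x|
L = 4, alpha = 0.0815
Iteration 1: beta = 0.0, y = -2.3582 + 0.0*(-2.3582 + 2.3582) = -2.3582
  grad(y) = -16.4328, v = y - alpha*grad = -1.0189
  prox(v) = soft_thresh(-1.0189, 0.2168) = -0.8021
Iteration 2: beta = 0.3333, y = -0.8021 + 0.3333*(-0.8021 + 2.3582) = -0.2834
  grad(y) = -8.1338, v = y - alpha*grad = 0.3795
  prox(v) = soft_thresh(0.3795, 0.2168) = 0.1627
f(x_2) = 2*0.1627^2 - 7*0.1627 + 2.66*|0.1627| = -0.653


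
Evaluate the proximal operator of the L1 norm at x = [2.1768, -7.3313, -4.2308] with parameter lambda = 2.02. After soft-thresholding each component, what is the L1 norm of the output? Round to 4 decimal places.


Soft-thresholding with lambda = 2.02:
prox(2.1768) = sign(2.1768)*max(|2.1768| - 2.02, 0) = 0.1568
prox(-7.3313) = sign(-7.3313)*max(|-7.3313| - 2.02, 0) = -5.3113
prox(-4.2308) = sign(-4.2308)*max(|-4.2308| - 2.02, 0) = -2.2108
prox(x) = [0.1568, -5.3113, -2.2108]
||prox(x)||_1 = 0.1568 + 5.3113 + 2.2108 = 7.6789


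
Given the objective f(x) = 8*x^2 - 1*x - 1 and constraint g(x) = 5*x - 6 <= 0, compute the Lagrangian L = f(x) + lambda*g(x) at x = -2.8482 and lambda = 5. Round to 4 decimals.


Step 1: Evaluate f(x).
f(-2.8482) = 8*(-2.8482)^2 - 1*(-2.8482) - 1 = 66.7461
Step 2: Evaluate g(x).
g(-2.8482) = 5*-2.8482 - 6 = -20.241
Step 3: Compute Lagrangian.
L = 66.7461 + 5*-20.241 = -34.4589


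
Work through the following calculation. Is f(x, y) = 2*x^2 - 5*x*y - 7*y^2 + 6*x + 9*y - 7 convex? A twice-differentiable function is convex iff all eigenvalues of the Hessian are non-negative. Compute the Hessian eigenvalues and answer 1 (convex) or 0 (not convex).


The Hessian of f(x,y) = 2*x^2 - 5*x*y - 7*y^2 + 6*x + 9*y - 7 is:
H = [[4, -5], [-5, -14]]
Trace = 4 - 14 = -10
Determinant = 4*-14 - (-5)^2 = -81
Discriminant = (-10)^2 - 4*-81 = 424.0
Eigenvalues: lambda_1 = -15.2956, lambda_2 = 5.2956
The function is not convex.

0


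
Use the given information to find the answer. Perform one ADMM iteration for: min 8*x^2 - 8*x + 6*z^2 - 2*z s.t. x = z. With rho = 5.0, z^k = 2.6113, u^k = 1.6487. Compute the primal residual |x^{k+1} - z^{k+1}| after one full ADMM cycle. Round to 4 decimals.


ADMM iteration with rho = 5.0, z^k = 2.6113, u^k = 1.6487
Step 1: x-update.
Minimize 8*x^2 - 8*x + (5.0/2)*(x - 2.6113 + 1.6487)^2
FOC: (2*8 + 5.0)*x = 8 + 5.0*(2.6113 - 1.6487)
x^{k+1} = 0.6101
Step 2: z-update.
Minimize 6*z^2 - 2*z + (5.0/2)*(0.6101 - z + 1.6487)^2
FOC: (2*6 + 5.0)*z = 2 + 5.0*(0.6101 + 1.6487)
z^{k+1} = 0.782
Step 3: u-update.
u^{k+1} = 1.6487 + 0.6101 - 0.782 = 1.4768
Step 4: Primal residual = |0.6101 - 0.782| = 0.1719


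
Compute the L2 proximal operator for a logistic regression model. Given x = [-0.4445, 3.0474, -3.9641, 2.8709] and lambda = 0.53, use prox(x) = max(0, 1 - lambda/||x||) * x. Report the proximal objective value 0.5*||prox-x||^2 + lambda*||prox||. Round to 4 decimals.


Step 1: Compute ||x||.
||x|| = 5.7828
Step 2: Compute scaling factor.
scale = max(0, 1 - 0.53/5.7828) = 0.9083
Step 3: prox(x) = [-0.4038, 2.7681, -3.6008, 2.6078]
||prox(x)|| = 5.2528
Step 4: Proximal objective.
0.5*||prox-x||^2 = 0.1405
lambda*||prox|| = 2.784
Total = 2.9244


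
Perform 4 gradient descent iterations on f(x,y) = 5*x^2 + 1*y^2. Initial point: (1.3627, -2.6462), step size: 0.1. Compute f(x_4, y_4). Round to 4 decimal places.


Gradient descent on f(x,y) = 5*x^2 + 1*y^2.
Starting point: (1.3627, -2.6462), alpha = 0.1
Step 1: grad_x = 2*5*1.3627 = 13.627, grad_y = 2*1*-2.6462 = -5.2924
  x_1 = 1.3627 - 0.1*13.627 = -0.0
  y_1 = -2.6462 - 0.1*-5.2924 = -2.117
Step 2: grad_x = 2*5*-0.0 = -0.0, grad_y = 2*1*-2.117 = -4.2339
  x_2 = -0.0 - 0.1*-0.0 = 0.0
  y_2 = -2.117 - 0.1*-4.2339 = -1.6936
Step 3: grad_x = 2*5*0.0 = 0.0, grad_y = 2*1*-1.6936 = -3.3871
  x_3 = 0.0 - 0.1*0.0 = 0.0
  y_3 = -1.6936 - 0.1*-3.3871 = -1.3549
Step 4: grad_x = 2*5*0.0 = 0.0, grad_y = 2*1*-1.3549 = -2.7097
  x_4 = 0.0 - 0.1*0.0 = 0.0
  y_4 = -1.3549 - 0.1*-2.7097 = -1.0839
f(0.0, -1.0839) = 5*0.0^2 + 1*(-1.0839)^2 = 1.1748


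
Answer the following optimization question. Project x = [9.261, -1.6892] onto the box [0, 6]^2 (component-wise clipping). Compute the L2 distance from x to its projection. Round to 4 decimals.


Project each component onto [0, 6].
clip(9.261) = 6.0, clip(-1.6892) = 0.0
Projection = [6.0, 0.0]
Squared diffs: [10.6341, 2.8534]
Distance = sqrt(13.4875) = 3.6725
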